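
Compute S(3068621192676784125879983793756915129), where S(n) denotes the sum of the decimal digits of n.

192

3+0+6+8+6+2+1+1+9+2+6+7+6+7+8+4+1+2+5+8+7+9+9+8+3+7+9+3+7+5+6+9+1+5+1+2+9 = 192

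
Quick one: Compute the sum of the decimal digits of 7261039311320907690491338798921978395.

7+2+6+1+0+3+9+3+1+1+3+2+0+9+0+7+6+9+0+4+9+1+3+3+8+7+9+8+9+2+1+9+7+8+3+9+5 = 174

174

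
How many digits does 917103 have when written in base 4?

10

917103 in base 4 is 3133321233, which has 10 digits.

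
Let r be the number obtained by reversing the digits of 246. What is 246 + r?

888

Reverse of 246 is 642.
246 + 642 = 888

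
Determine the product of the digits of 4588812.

4×5×8×8×8×1×2 = 20480

20480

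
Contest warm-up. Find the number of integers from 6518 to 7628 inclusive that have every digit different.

568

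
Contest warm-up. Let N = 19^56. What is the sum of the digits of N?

316

19^56 = 407569478172909828847318650548420153417875032325531352984650263038054881
Sum of its 72 digits: 316.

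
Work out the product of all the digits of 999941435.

9×9×9×9×4×1×4×3×5 = 1574640

1574640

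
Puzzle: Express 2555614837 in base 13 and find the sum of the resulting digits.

37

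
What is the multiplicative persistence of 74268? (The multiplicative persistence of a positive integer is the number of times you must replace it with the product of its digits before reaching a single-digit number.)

6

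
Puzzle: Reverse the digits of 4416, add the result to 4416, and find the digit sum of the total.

12

Reversal of 4416 is 6144; 4416 + 6144 = 10560.
Digit sum of 10560: 1+0+5+6+0 = 12.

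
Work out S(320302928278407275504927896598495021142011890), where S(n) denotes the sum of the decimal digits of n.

3+2+0+3+0+2+9+2+8+2+7+8+4+0+7+2+7+5+5+0+4+9+2+7+8+9+6+5+9+8+4+9+5+0+2+1+1+4+2+0+1+1+8+9+0 = 190

190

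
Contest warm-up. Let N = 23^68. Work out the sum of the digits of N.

448

23^68 = 395815547546888589884785370897911374203232682951121784754739562406761602882294255015821358881
Sum of its 93 digits: 448.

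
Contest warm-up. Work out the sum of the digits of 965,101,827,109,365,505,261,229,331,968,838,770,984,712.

9+6+5+1+0+1+8+2+7+1+0+9+3+6+5+5+0+5+2+6+1+2+2+9+3+3+1+9+6+8+8+3+8+7+7+0+9+8+4+7+1+2 = 189

189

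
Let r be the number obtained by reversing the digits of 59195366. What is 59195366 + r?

125554561

Reverse of 59195366 is 66359195.
59195366 + 66359195 = 125554561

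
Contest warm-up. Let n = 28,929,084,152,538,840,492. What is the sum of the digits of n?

2+8+9+2+9+0+8+4+1+5+2+5+3+8+8+4+0+4+9+2 = 93

93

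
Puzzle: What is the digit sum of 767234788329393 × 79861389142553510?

767234788329393 × 79861389142553510 = 61272435994478326577339008319430
Sum of its 32 digits: 144.

144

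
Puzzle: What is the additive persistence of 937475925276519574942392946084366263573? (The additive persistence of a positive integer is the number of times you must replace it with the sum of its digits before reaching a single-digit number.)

3

937475925276519574942392946084366263573 → 198 → 18 → 9 (3 steps)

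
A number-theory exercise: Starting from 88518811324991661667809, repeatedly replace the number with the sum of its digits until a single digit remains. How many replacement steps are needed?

2

88518811324991661667809 → 117 → 9 (2 steps)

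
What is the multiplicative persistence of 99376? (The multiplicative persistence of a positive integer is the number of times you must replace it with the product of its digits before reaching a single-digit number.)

99376 → 10206 → 0 (2 steps)

2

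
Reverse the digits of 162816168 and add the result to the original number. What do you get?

Reverse of 162816168 is 861618261.
162816168 + 861618261 = 1024434429

1024434429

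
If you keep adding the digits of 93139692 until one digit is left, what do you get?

6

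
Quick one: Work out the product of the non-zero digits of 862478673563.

8×6×2×4×7×8×6×7×3×5×6×3 = 243855360

243855360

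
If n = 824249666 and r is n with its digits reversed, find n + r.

Reverse of 824249666 is 666942428.
824249666 + 666942428 = 1491192094

1491192094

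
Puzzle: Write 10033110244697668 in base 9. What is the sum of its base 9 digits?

10033110244697668 in base 9 is 53651258218354837.
Digit sum: 5+3+6+5+1+2+5+8+2+1+8+3+5+4+8+3+7 = 76.

76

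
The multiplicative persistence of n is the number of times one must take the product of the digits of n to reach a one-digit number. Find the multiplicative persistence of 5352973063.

1

5352973063 → 0 (1 step)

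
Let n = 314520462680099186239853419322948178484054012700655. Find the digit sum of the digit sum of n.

6

First digit sum: 213.
2+1+3 = 6.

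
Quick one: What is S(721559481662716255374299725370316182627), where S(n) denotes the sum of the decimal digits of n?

176

7+2+1+5+5+9+4+8+1+6+6+2+7+1+6+2+5+5+3+7+4+2+9+9+7+2+5+3+7+0+3+1+6+1+8+2+6+2+7 = 176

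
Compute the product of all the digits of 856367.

30240

8×5×6×3×6×7 = 30240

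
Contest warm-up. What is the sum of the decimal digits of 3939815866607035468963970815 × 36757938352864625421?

3939815866607035468963970815 × 36757938352864625421 = 144819508746379330129982636410812102579751088115
Sum of its 48 digits: 204.

204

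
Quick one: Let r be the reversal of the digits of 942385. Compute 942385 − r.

Reverse of 942385 is 583249.
942385 − 583249 = 359136

359136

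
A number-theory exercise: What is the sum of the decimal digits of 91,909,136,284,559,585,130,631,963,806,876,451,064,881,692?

210

9+1+9+0+9+1+3+6+2+8+4+5+5+9+5+8+5+1+3+0+6+3+1+9+6+3+8+0+6+8+7+6+4+5+1+0+6+4+8+8+1+6+9+2 = 210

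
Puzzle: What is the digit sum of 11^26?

112

11^26 = 1191817653772720942460132761
Sum of its 28 digits: 112.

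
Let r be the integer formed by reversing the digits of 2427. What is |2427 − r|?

4815

Reverse of 2427 is 7242.
|2427 − 7242| = 4815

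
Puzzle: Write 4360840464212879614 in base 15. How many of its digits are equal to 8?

1

4360840464212879614 in base 15 is 9E5A7980BC1D29E4.
The digit 8 appears 1 time.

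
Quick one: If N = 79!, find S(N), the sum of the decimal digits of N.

441

79! = 894618213078297528685144171539831652069808216779571907213868063227837990693501860533361810841010176000000000000000000
Sum of its 117 digits: 441.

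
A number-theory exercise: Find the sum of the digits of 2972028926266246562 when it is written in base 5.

2972028926266246562 in base 5 is 144412344233411443124342222.
Digit sum: 1+4+4+4+1+2+3+4+4+2+3+3+4+1+1+4+4+3+1+2+4+3+4+2+2+2+2 = 74.

74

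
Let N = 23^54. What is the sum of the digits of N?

23^54 = 34143115322784228849944935551113819944806873883247339368564776954250143409
Sum of its 74 digits: 343.

343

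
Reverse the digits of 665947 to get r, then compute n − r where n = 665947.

-83619

Reverse of 665947 is 749566.
665947 − 749566 = -83619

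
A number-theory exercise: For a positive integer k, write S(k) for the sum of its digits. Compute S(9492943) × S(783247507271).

2120

S(9492943) = 9+4+9+2+9+4+3 = 40.
S(783247507271) = 7+8+3+2+4+7+5+0+7+2+7+1 = 53.
40 · 53 = 2120.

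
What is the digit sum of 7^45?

163

7^45 = 107006904423598033356356300384937784807
Sum of its 39 digits: 163.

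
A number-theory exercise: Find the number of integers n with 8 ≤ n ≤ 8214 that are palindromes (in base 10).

The integers in [8, 8214] that are palindromes (in base 10): 8, 9, 11, 22, 33, 44, …, 8008, 8118.
173 qualify.

173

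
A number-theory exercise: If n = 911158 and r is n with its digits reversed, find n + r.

Reverse of 911158 is 851119.
911158 + 851119 = 1762277

1762277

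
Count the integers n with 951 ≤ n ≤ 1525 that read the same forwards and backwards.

The integers in [951, 1525] that read the same forwards and backwards: 959, 969, 979, 989, 999, 1001, 1111, 1221, 1331, 1441.
10 qualify.

10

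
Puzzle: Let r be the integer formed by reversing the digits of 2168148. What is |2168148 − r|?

6250464

Reverse of 2168148 is 8418612.
|2168148 − 8418612| = 6250464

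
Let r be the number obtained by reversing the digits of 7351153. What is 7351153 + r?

10862690

Reverse of 7351153 is 3511537.
7351153 + 3511537 = 10862690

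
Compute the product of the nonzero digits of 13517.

105

1×3×5×1×7 = 105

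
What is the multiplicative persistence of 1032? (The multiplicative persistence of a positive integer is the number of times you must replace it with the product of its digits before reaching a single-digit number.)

1

1032 → 0 (1 step)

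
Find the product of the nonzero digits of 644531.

6×4×4×5×3×1 = 1440

1440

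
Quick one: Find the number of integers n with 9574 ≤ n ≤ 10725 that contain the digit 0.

The integers in [9574, 10725] that contain the digit 0: 9580, 9590, 9600, 9601, 9602, 9603, …, 10724, 10725.
804 qualify.

804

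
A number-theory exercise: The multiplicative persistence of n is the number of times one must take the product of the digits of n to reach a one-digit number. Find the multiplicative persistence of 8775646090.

1

8775646090 → 0 (1 step)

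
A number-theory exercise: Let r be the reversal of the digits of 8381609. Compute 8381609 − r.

-680229

Reverse of 8381609 is 9061838.
8381609 − 9061838 = -680229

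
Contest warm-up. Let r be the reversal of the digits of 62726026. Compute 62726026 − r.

Reverse of 62726026 is 62062726.
62726026 − 62062726 = 663300

663300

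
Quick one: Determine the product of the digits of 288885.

40960

2×8×8×8×8×5 = 40960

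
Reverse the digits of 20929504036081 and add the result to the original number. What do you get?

38992544628983

Reverse of 20929504036081 is 18063040592902.
20929504036081 + 18063040592902 = 38992544628983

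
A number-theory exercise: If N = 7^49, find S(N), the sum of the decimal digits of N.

178

7^49 = 256923577521058878088611477224235621321607
Sum of its 42 digits: 178.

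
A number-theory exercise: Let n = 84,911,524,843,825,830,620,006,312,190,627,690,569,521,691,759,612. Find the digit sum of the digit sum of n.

11

First digit sum: 209.
2+0+9 = 11.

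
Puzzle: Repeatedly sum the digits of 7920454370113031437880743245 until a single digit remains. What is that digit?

6

7+9+2+0+4+5+4+3+7+0+1+1+3+0+3+1+4+3+7+8+8+0+7+4+3+2+4+5 = 105
1+0+5 = 6
(Equivalently, 7920454370113031437880743245 mod 9 = 6.)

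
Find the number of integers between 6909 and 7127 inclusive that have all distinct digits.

The integers in [6909, 7127] that have all distinct digits: 6910, 6912, 6913, 6914, 6915, 6917, …, 7125, 7126.
117 qualify.

117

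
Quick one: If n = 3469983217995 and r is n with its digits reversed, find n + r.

9467107117638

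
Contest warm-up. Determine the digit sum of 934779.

9+3+4+7+7+9 = 39

39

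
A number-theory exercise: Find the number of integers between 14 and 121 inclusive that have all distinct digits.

The integers in [14, 121] that have all distinct digits: 14, 15, 16, 17, 18, 19, …, 109, 120.
87 qualify.

87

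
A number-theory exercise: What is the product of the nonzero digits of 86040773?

8×6×4×7×7×3 = 28224

28224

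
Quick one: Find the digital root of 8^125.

8

The digital root of n equals n mod 9 (or 9 when 9 | n), so we need 8^125 mod 9.
8^125 ≡ 8 (mod 9), so the digital root is 8.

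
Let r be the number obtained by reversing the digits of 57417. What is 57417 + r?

Reverse of 57417 is 71475.
57417 + 71475 = 128892

128892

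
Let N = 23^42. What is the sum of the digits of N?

253

23^42 = 1558005952997140033806173725098810522409738596181909282129
Sum of its 58 digits: 253.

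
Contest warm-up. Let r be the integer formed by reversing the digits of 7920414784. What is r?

4874140297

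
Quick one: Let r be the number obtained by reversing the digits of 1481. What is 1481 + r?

Reverse of 1481 is 1841.
1481 + 1841 = 3322

3322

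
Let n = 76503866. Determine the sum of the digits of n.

7+6+5+0+3+8+6+6 = 41

41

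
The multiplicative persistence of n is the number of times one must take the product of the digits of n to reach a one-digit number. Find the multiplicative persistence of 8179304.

1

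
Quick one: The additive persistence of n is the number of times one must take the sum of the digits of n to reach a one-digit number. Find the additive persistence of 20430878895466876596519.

2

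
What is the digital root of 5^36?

The digital root of n equals n mod 9 (or 9 when 9 | n), so we need 5^36 mod 9.
5^36 ≡ 1 (mod 9), so the digital root is 1.

1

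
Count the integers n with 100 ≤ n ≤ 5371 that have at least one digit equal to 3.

2194

The integers in [100, 5371] that have at least one digit equal to 3: 103, 113, 123, 130, 131, 132, …, 5370, 5371.
2194 qualify.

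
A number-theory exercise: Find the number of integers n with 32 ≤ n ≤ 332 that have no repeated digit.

The integers in [32, 332] that have no repeated digit: 32, 34, 35, 36, 37, 38, …, 328, 329.
229 qualify.

229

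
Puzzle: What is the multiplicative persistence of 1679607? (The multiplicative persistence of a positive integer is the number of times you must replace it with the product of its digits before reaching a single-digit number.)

1

1679607 → 0 (1 step)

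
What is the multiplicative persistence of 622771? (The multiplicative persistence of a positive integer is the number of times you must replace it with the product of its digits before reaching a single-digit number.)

622771 → 1176 → 42 → 8 (3 steps)

3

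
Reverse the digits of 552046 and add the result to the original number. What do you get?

1192301

Reverse of 552046 is 640255.
552046 + 640255 = 1192301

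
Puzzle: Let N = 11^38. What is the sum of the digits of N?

184

11^38 = 3740434344477351388916475705363381856681
Sum of its 40 digits: 184.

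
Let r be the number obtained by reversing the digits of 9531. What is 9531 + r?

10890

Reverse of 9531 is 1359.
9531 + 1359 = 10890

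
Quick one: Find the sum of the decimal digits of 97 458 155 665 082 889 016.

103

9+7+4+5+8+1+5+5+6+6+5+0+8+2+8+8+9+0+1+6 = 103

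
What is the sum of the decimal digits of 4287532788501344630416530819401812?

133

4+2+8+7+5+3+2+7+8+8+5+0+1+3+4+4+6+3+0+4+1+6+5+3+0+8+1+9+4+0+1+8+1+2 = 133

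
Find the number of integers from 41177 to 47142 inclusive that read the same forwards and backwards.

The integers in [41177, 47142] that read the same forwards and backwards: 41214, 41314, 41414, 41514, 41614, 41714, …, 46964, 47074.
59 qualify.

59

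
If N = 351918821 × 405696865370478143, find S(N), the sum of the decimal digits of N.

118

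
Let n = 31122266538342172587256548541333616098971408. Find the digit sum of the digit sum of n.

First digit sum: 186.
1+8+6 = 15.

15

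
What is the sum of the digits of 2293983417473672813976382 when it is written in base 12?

152

2293983417473672813976382 in base 12 is 41A4448B44B286BA97157BA.
Digit sum: 4+1+10+4+4+4+8+11+4+4+11+2+8+6+11+10+9+7+1+5+7+11+10 = 152.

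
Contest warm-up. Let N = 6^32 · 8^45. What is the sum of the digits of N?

6^32 · 8^45 = 346648581121815623672977198561052211626229127660471658602140008448
Sum of its 66 digits: 270.

270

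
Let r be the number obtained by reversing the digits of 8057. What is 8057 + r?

15565

Reverse of 8057 is 7508.
8057 + 7508 = 15565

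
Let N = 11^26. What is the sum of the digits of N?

112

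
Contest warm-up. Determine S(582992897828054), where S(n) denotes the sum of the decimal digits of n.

5+8+2+9+9+2+8+9+7+8+2+8+0+5+4 = 86

86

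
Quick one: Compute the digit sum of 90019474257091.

58

9+0+0+1+9+4+7+4+2+5+7+0+9+1 = 58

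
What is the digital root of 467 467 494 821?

8

4+6+7+4+6+7+4+9+4+8+2+1 = 62
6+2 = 8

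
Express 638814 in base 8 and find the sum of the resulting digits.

638814 in base 8 is 2337536.
Digit sum: 2+3+3+7+5+3+6 = 29.

29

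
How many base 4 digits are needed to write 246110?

9

246110 in base 4 is 330011132, which has 9 digits.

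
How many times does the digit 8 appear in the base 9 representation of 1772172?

1772172 in base 9 is 3300860.
The digit 8 appears 1 time.

1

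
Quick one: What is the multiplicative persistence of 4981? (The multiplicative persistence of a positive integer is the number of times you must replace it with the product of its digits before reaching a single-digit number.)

4

4981 → 288 → 128 → 16 → 6 (4 steps)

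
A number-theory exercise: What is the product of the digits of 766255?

12600

7×6×6×2×5×5 = 12600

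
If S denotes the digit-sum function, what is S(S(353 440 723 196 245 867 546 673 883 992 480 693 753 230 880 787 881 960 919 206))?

17

First digit sum: 296.
2+9+6 = 17.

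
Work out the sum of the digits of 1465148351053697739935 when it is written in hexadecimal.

1465148351053697739935 in base 16 is 4F6D0496983CF96C9F.
Digit sum: 4+15+6+13+0+4+9+6+9+8+3+12+15+9+6+12+9+15 = 155.

155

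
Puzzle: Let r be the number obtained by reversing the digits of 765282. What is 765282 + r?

Reverse of 765282 is 282567.
765282 + 282567 = 1047849

1047849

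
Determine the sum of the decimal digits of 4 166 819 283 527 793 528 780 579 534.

144

4+1+6+6+8+1+9+2+8+3+5+2+7+7+9+3+5+2+8+7+8+0+5+7+9+5+3+4 = 144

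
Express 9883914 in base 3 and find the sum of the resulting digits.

14

9883914 in base 3 is 200121011011220.
Digit sum: 2+0+0+1+2+1+0+1+1+0+1+1+2+2+0 = 14.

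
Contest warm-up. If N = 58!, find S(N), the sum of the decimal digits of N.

58! = 2350561331282878571829474910515074683828862318181142924420699914240000000000000
Sum of its 79 digits: 288.

288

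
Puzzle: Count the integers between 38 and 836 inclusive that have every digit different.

590

The integers in [38, 836] that have every digit different: 38, 39, 40, 41, 42, 43, …, 835, 836.
590 qualify.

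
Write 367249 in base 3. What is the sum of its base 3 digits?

367249 in base 3 is 200122202211.
Digit sum: 2+0+0+1+2+2+2+0+2+2+1+1 = 15.

15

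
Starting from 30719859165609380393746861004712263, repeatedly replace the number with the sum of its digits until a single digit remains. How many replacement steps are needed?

2

30719859165609380393746861004712263 → 152 → 8 (2 steps)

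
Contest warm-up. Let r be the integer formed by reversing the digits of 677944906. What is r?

Reversing 677944906 gives 609449776.

609449776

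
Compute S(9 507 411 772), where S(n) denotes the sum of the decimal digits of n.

43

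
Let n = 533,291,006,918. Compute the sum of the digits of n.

47

5+3+3+2+9+1+0+0+6+9+1+8 = 47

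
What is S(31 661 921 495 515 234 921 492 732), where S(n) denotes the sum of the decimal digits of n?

3+1+6+6+1+9+2+1+4+9+5+5+1+5+2+3+4+9+2+1+4+9+2+7+3+2 = 106

106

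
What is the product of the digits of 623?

36

6×2×3 = 36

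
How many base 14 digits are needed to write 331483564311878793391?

331483564311878793391 in base 14 is AC2B18A334C26408A3, which has 18 digits.

18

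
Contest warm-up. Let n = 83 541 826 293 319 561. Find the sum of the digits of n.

8+3+5+4+1+8+2+6+2+9+3+3+1+9+5+6+1 = 76

76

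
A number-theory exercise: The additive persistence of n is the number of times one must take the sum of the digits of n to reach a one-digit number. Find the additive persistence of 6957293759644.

3

6957293759644 → 76 → 13 → 4 (3 steps)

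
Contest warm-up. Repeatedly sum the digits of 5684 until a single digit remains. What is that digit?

5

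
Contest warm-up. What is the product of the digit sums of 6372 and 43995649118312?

1170

S(6372) = 6+3+7+2 = 18.
S(43995649118312) = 4+3+9+9+5+6+4+9+1+1+8+3+1+2 = 65.
18 · 65 = 1170.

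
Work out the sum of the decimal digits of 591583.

31

5+9+1+5+8+3 = 31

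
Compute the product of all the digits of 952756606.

0

9×5×2×7×5×6×6×0×6 = 0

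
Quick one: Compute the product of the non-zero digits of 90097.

567

9×9×7 = 567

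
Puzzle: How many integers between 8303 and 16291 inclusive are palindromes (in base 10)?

80

The integers in [8303, 16291] that are palindromes (in base 10): 8338, 8448, 8558, 8668, 8778, 8888, …, 16161, 16261.
80 qualify.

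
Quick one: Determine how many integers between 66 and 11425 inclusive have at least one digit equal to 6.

3776

The integers in [66, 11425] that have at least one digit equal to 6: 66, 67, 68, 69, 76, 86, …, 11406, 11416.
3776 qualify.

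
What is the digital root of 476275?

4

4+7+6+2+7+5 = 31
3+1 = 4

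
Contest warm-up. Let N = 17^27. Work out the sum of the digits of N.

152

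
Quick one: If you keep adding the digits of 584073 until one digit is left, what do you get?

9

5+8+4+0+7+3 = 27
2+7 = 9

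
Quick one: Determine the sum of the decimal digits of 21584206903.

40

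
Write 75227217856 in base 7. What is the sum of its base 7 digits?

34

75227217856 in base 7 is 5302125541600.
Digit sum: 5+3+0+2+1+2+5+5+4+1+6+0+0 = 34.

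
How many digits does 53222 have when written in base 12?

5

53222 in base 12 is 26972, which has 5 digits.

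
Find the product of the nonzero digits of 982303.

1296

9×8×2×3×3 = 1296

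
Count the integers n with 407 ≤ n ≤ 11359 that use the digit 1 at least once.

4641

The integers in [407, 11359] that use the digit 1 at least once: 410, 411, 412, 413, 414, 415, …, 11358, 11359.
4641 qualify.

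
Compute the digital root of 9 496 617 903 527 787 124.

9+4+9+6+6+1+7+9+0+3+5+2+7+7+8+7+1+2+4 = 97
9+7 = 16
1+6 = 7

7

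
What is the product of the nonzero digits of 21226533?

2160

2×1×2×2×6×5×3×3 = 2160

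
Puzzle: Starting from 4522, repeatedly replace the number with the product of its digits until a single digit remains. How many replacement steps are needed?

2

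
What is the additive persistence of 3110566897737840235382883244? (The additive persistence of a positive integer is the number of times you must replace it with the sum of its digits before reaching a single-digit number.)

3110566897737840235382883244 → 127 → 10 → 1 (3 steps)

3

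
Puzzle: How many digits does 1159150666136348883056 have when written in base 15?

18

1159150666136348883056 in base 15 is BB7185EA599406E38B, which has 18 digits.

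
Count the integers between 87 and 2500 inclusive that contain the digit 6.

619

The integers in [87, 2500] that contain the digit 6: 96, 106, 116, 126, 136, 146, …, 2486, 2496.
619 qualify.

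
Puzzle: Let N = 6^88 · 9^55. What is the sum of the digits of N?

6^88 · 9^55 = 9133727550659638091022694980794398262331957880752963526810736890745995355128270481530585594475830344582102286713470582784
Sum of its 121 digits: 567.

567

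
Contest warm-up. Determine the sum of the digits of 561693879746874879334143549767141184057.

201

5+6+1+6+9+3+8+7+9+7+4+6+8+7+4+8+7+9+3+3+4+1+4+3+5+4+9+7+6+7+1+4+1+1+8+4+0+5+7 = 201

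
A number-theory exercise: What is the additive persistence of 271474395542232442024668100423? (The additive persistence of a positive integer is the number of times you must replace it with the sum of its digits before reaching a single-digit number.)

271474395542232442024668100423 → 106 → 7 (2 steps)

2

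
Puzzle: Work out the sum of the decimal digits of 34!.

144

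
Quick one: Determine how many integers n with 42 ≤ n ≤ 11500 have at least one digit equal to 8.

The integers in [42, 11500] that have at least one digit equal to 8: 48, 58, 68, 78, 80, 81, …, 11489, 11498.
3801 qualify.

3801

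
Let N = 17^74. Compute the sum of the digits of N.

424

17^74 = 11303688526116825176861663867252925340835880371481850218645238094977795232990878636091380129
Sum of its 92 digits: 424.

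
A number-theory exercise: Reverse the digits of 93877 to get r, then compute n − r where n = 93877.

16038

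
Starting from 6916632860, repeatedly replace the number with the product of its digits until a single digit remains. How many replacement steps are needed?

6916632860 → 0 (1 step)

1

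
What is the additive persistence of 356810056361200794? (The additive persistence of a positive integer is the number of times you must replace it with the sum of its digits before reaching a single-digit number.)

3

356810056361200794 → 66 → 12 → 3 (3 steps)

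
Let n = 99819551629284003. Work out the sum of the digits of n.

81

9+9+8+1+9+5+5+1+6+2+9+2+8+4+0+0+3 = 81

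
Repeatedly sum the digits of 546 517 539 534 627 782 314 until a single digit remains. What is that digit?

7

5+4+6+5+1+7+5+3+9+5+3+4+6+2+7+7+8+2+3+1+4 = 97
9+7 = 16
1+6 = 7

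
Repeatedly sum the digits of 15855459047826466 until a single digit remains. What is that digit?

1+5+8+5+5+4+5+9+0+4+7+8+2+6+4+6+6 = 85
8+5 = 13
1+3 = 4

4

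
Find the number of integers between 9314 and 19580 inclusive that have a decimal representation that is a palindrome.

The integers in [9314, 19580] that have a decimal representation that is a palindrome: 9339, 9449, 9559, 9669, 9779, 9889, …, 19391, 19491.
102 qualify.

102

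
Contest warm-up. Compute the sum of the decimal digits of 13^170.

13^170 = 2346226264676171218943377764487265162013739274601682817280719528575613100160931743804257642190339296995834326643225948482423065291154565028159361841536678720312895975648480656354997740901449
Sum of its 190 digits: 853.

853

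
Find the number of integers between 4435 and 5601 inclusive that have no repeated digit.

561

The integers in [4435, 5601] that have no repeated digit: 4501, 4502, 4503, 4506, 4507, 4508, …, 5498, 5601.
561 qualify.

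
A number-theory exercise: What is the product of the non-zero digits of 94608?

9×4×6×8 = 1728

1728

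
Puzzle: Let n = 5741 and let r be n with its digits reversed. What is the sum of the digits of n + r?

Reversal of 5741 is 1475; 5741 + 1475 = 7216.
Digit sum of 7216: 7+2+1+6 = 16.

16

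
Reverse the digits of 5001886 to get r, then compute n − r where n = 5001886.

-1879119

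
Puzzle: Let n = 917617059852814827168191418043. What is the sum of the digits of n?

9+1+7+6+1+7+0+5+9+8+5+2+8+1+4+8+2+7+1+6+8+1+9+1+4+1+8+0+4+3 = 136

136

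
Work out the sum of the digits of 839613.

30

8+3+9+6+1+3 = 30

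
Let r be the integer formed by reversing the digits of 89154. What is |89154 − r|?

43956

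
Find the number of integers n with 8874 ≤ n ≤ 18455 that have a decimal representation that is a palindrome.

The integers in [8874, 18455] that have a decimal representation that is a palindrome: 8888, 8998, 9009, 9119, 9229, 9339, …, 18281, 18381.
96 qualify.

96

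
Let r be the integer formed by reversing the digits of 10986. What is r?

Reversing 10986 gives 68901.

68901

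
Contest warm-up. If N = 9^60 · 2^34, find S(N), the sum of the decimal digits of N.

306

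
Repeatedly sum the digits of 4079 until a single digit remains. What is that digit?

2

4+0+7+9 = 20
2+0 = 2
(Equivalently, 4079 mod 9 = 2.)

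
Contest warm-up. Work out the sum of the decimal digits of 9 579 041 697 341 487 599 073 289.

9+5+7+9+0+4+1+6+9+7+3+4+1+4+8+7+5+9+9+0+7+3+2+8+9 = 136

136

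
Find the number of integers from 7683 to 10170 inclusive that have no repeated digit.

The integers in [7683, 10170] that have no repeated digit: 7683, 7684, 7685, 7689, 7690, 7691, …, 9875, 9876.
1131 qualify.

1131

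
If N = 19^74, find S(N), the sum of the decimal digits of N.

388

19^74 = 42439129824447471520208553699316782082156065318222202558554334018390269381432740632277521846921
Sum of its 95 digits: 388.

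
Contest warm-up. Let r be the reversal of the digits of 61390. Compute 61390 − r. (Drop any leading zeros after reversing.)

52074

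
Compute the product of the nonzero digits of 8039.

8×3×9 = 216

216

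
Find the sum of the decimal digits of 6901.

6+9+0+1 = 16

16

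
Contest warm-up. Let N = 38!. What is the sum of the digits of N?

108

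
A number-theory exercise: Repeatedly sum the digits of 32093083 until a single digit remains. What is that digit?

1

3+2+0+9+3+0+8+3 = 28
2+8 = 10
1+0 = 1
(Equivalently, 32093083 mod 9 = 1.)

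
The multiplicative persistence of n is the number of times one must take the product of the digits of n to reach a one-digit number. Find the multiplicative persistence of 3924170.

3924170 → 0 (1 step)

1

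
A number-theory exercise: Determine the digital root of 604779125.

5

6+0+4+7+7+9+1+2+5 = 41
4+1 = 5
(Equivalently, 604779125 mod 9 = 5.)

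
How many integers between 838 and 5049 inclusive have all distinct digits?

2157

The integers in [838, 5049] that have all distinct digits: 839, 840, 841, 842, 843, 845, …, 5048, 5049.
2157 qualify.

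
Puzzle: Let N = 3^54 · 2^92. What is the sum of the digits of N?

3^54 · 2^92 = 287943550839911770171693127852635887624648187837415424
Sum of its 54 digits: 261.

261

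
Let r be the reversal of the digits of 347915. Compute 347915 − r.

Reverse of 347915 is 519743.
347915 − 519743 = -171828

-171828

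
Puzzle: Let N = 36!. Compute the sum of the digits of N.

171

36! = 371993326789901217467999448150835200000000
Sum of its 42 digits: 171.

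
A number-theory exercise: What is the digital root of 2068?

7

2+0+6+8 = 16
1+6 = 7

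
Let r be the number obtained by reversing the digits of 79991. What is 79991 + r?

99988

Reverse of 79991 is 19997.
79991 + 19997 = 99988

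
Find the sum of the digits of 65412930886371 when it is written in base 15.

65412930886371 in base 15 is 78681901B7B6.
Digit sum: 7+8+6+8+1+9+0+1+11+7+11+6 = 75.

75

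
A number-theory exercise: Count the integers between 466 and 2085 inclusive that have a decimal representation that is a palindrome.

The integers in [466, 2085] that have a decimal representation that is a palindrome: 474, 484, 494, 505, 515, 525, …, 1991, 2002.
64 qualify.

64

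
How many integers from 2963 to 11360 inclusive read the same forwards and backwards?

The integers in [2963, 11360] that read the same forwards and backwards: 2992, 3003, 3113, 3223, 3333, 3443, …, 11211, 11311.
85 qualify.

85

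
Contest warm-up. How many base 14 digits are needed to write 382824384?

382824384 in base 14 is 38BB338C, which has 8 digits.

8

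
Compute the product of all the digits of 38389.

5184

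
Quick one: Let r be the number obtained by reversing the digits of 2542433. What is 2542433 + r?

5884885

Reverse of 2542433 is 3342452.
2542433 + 3342452 = 5884885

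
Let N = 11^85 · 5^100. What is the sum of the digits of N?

11^85 · 5^100 = 260242769498005851795855245142480794264149648270023774002849585598782080057410200256153696403428281213608948522301718246640955811699313926510512828826904296875
Sum of its 159 digits: 692.

692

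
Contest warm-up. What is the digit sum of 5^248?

790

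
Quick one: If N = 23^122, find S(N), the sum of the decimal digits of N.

23^122 = 13514375886444401298365211006723146584181658608234936220364093057836205506348376296928523338811258580874372651091869946621719478491908451704343846775724932119505765329
Sum of its 167 digits: 745.

745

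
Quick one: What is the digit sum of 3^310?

648

3^310 = 8083304946930585013911810590884932969503714762980550286204433743937610914334142973787308373287276300034802855732870950234095113357081569792347793049
Sum of its 148 digits: 648.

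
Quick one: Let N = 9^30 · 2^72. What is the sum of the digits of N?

9^30 · 2^72 = 200186585008903198676265993313380777433746842320896
Sum of its 51 digits: 234.

234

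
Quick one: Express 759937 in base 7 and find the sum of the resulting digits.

25

759937 in base 7 is 6313363.
Digit sum: 6+3+1+3+3+6+3 = 25.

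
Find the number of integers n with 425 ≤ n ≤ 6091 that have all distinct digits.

The integers in [425, 6091] that have all distinct digits: 425, 426, 427, 428, 429, 430, …, 6089, 6091.
2983 qualify.

2983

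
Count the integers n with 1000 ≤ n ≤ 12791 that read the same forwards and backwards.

The integers in [1000, 12791] that read the same forwards and backwards: 1001, 1111, 1221, 1331, 1441, 1551, …, 12621, 12721.
118 qualify.

118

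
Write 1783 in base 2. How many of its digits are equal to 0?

2

1783 in base 2 is 11011110111.
The digit 0 appears 2 times.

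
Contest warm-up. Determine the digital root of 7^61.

7

The digital root of n equals n mod 9 (or 9 when 9 | n), so we need 7^61 mod 9.
7^61 ≡ 7 (mod 9), so the digital root is 7.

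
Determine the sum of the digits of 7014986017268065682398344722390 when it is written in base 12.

141

7014986017268065682398344722390 in base 12 is 430963984078871091079633B6072.
Digit sum: 4+3+0+9+6+3+9+8+4+0+7+8+8+7+1+0+9+1+0+7+9+6+3+3+11+6+0+7+2 = 141.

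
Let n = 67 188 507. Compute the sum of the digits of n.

42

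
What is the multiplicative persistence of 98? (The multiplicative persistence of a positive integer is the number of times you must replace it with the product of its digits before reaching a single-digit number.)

98 → 72 → 14 → 4 (3 steps)

3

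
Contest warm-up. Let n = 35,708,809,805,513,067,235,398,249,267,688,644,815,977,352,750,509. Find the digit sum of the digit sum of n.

First digit sum: 244.
2+4+4 = 10.

10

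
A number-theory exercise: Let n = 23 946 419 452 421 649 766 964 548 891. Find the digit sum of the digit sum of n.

First digit sum: 148.
1+4+8 = 13.

13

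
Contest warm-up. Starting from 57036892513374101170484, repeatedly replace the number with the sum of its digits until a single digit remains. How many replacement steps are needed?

3

57036892513374101170484 → 89 → 17 → 8 (3 steps)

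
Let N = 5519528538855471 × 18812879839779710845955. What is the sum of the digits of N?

5519528538855471 × 18812879839779710845955 = 103838227173722854777052933380889969805
Sum of its 39 digits: 189.

189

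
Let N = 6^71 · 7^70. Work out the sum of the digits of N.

540

6^71 · 7^70 = 2544494861885849604616699297530137973177838965207826402551100439734973113288874405049019699033995289561432162566144
Sum of its 115 digits: 540.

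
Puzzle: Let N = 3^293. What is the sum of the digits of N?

3^293 = 62593268888243427522325572648417154077029581904589591436433557420379056779834968721444995955962021668152942131046179260545730559106399531123
Sum of its 140 digits: 639.

639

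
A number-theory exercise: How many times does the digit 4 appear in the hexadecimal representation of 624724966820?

624724966820 in base 16 is 9174827DA4.
The digit 4 appears 2 times.

2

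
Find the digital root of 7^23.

4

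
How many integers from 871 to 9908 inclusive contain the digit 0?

The integers in [871, 9908] that contain the digit 0: 880, 890, 900, 901, 902, 903, …, 9907, 9908.
2450 qualify.

2450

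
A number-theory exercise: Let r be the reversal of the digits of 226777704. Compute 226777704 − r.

-180999918

Reverse of 226777704 is 407777622.
226777704 − 407777622 = -180999918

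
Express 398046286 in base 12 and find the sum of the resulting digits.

55

398046286 in base 12 is B137AA3A.
Digit sum: 11+1+3+7+10+10+3+10 = 55.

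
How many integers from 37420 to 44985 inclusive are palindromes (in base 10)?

76

The integers in [37420, 44985] that are palindromes (in base 10): 37473, 37573, 37673, 37773, 37873, 37973, …, 44844, 44944.
76 qualify.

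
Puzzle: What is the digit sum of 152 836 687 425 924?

72

1+5+2+8+3+6+6+8+7+4+2+5+9+2+4 = 72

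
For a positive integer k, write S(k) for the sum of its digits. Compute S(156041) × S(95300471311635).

S(156041) = 1+5+6+0+4+1 = 17.
S(95300471311635) = 9+5+3+0+0+4+7+1+3+1+1+6+3+5 = 48.
17 · 48 = 816.

816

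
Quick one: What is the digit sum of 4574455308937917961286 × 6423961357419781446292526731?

4574455308937917961286 × 6423961357419781446292526731 = 29386124135860953160923972408749213322717178136066
Sum of its 50 digits: 212.

212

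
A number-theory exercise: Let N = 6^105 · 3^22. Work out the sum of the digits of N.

6^105 · 3^22 = 159422235272233902615906929481126618889586229631972798743078375762917825510456452709124931584
Sum of its 93 digits: 432.

432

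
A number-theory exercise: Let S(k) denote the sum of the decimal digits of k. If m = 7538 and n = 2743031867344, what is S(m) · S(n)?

S(7538) = 7+5+3+8 = 23.
S(2743031867344) = 2+7+4+3+0+3+1+8+6+7+3+4+4 = 52.
23 · 52 = 1196.

1196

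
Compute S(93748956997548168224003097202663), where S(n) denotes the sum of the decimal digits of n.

9+3+7+4+8+9+5+6+9+9+7+5+4+8+1+6+8+2+2+4+0+0+3+0+9+7+2+0+2+6+6+3 = 154

154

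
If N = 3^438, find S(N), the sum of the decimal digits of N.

963

3^438 = 95303657322458979924684712040634558814866548112120211949112233470079271715943273777169608379944991449760221745711948686191086511785353891697311843363531484849395576588810443801543255227646925044974485702824089
Sum of its 209 digits: 963.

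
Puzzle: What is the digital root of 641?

2

6+4+1 = 11
1+1 = 2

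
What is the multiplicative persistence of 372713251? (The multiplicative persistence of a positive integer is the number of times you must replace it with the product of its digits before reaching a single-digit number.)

2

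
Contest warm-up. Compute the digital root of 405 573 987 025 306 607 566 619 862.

9

4+0+5+5+7+3+9+8+7+0+2+5+3+0+6+6+0+7+5+6+6+6+1+9+8+6+2 = 126
1+2+6 = 9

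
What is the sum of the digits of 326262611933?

44

3+2+6+2+6+2+6+1+1+9+3+3 = 44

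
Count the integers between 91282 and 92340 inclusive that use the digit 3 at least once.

314

The integers in [91282, 92340] that use the digit 3 at least once: 91283, 91293, 91300, 91301, 91302, 91303, …, 92339, 92340.
314 qualify.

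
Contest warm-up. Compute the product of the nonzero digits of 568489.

5×6×8×4×8×9 = 69120

69120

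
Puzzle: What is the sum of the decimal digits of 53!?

53! = 4274883284060025564298013753389399649690343788366813724672000000000000
Sum of its 70 digits: 279.

279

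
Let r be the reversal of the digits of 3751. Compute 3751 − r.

Reverse of 3751 is 1573.
3751 − 1573 = 2178

2178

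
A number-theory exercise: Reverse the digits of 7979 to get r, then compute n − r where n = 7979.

-1818

Reverse of 7979 is 9797.
7979 − 9797 = -1818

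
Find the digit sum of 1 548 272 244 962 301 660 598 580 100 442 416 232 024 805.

155

1+5+4+8+2+7+2+2+4+4+9+6+2+3+0+1+6+6+0+5+9+8+5+8+0+1+0+0+4+4+2+4+1+6+2+3+2+0+2+4+8+0+5 = 155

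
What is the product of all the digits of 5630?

5×6×3×0 = 0

0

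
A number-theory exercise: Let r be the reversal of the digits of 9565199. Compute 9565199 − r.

Reverse of 9565199 is 9915659.
9565199 − 9915659 = -350460

-350460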